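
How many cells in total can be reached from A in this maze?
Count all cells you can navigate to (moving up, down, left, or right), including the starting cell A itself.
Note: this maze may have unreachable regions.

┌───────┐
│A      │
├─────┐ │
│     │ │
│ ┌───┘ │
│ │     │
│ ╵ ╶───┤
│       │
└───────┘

Using BFS/flood-fill to find all reachable cells from A:
Maze size: 4 × 4 = 16 total cells
All cells are reachable — the maze is fully connected.
Reachable cells: 16

Reachable region (· marks reachable cells):

┌───────┐
│A · · ·│
├─────┐ │
│· · ·│·│
│ ┌───┘ │
│·│· · ·│
│ ╵ ╶───┤
│· · · ·│
└───────┘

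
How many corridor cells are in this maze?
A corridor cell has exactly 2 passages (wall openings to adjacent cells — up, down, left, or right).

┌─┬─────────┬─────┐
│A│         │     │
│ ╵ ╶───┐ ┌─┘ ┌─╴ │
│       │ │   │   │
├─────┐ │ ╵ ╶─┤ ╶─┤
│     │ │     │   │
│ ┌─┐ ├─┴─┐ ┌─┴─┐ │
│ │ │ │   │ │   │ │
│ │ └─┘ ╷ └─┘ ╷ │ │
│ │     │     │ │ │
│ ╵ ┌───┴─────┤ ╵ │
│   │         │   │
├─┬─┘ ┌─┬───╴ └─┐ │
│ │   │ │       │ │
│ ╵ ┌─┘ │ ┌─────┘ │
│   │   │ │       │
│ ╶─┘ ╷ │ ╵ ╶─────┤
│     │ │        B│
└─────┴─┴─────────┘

Counting cells with exactly 2 passages:
Total corridor cells: 60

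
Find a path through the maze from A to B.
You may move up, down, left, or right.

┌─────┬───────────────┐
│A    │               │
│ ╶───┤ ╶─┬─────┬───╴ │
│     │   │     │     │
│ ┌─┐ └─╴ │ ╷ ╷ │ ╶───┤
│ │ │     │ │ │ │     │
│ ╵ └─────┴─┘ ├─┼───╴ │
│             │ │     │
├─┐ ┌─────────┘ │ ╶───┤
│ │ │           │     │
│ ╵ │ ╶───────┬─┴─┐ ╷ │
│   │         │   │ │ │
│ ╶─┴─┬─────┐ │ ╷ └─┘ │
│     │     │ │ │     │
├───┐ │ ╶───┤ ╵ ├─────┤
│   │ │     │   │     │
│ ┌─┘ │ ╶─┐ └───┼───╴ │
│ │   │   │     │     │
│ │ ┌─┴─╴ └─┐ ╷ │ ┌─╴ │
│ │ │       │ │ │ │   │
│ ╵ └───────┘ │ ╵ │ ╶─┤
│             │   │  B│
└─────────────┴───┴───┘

Finding the shortest path through the maze:
Path length: 34 steps
Directions: down → down → down → right → down → down → left → down → right → right → down → down → left → down → down → right → right → right → right → right → up → up → right → down → down → right → up → up → right → right → down → left → down → right

Solution:

┌─────┬───────────────┐
│A    │               │
│ ╶───┤ ╶─┬─────┬───╴ │
│↓    │   │     │     │
│ ┌─┐ └─╴ │ ╷ ╷ │ ╶───┤
│↓│ │     │ │ │ │     │
│ ╵ └─────┴─┘ ├─┼───╴ │
│↳ ↓          │ │     │
├─┐ ┌─────────┘ │ ╶───┤
│ │↓│           │     │
│ ╵ │ ╶───────┬─┴─┐ ╷ │
│↓ ↲│         │   │ │ │
│ ╶─┴─┬─────┐ │ ╷ └─┘ │
│↳ → ↓│     │ │ │     │
├───┐ │ ╶───┤ ╵ ├─────┤
│   │↓│     │   │     │
│ ┌─┘ │ ╶─┐ └───┼───╴ │
│ │↓ ↲│   │  ↱ ↓│↱ → ↓│
│ │ ┌─┴─╴ └─┐ ╷ │ ┌─╴ │
│ │↓│       │↑│↓│↑│↓ ↲│
│ ╵ └───────┘ │ ╵ │ ╶─┤
│  ↳ → → → → ↑│↳ ↑│↳ B│
└─────────────┴───┴───┘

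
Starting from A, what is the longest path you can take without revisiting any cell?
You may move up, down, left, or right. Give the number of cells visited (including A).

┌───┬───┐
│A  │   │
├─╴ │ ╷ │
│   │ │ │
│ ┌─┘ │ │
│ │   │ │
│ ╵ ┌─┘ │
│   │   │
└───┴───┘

Finding longest simple path using DFS:
Start: (0, 0)
Longest path visits 16 cells
Path: A → right → down → left → down → down → right → up → right → up → up → right → down → down → down → left

Solution:

┌───┬───┐
│A ↓│↱ ↓│
├─╴ │ ╷ │
│↓ ↲│↑│↓│
│ ┌─┘ │ │
│↓│↱ ↑│↓│
│ ╵ ┌─┘ │
│↳ ↑│B ↲│
└───┴───┘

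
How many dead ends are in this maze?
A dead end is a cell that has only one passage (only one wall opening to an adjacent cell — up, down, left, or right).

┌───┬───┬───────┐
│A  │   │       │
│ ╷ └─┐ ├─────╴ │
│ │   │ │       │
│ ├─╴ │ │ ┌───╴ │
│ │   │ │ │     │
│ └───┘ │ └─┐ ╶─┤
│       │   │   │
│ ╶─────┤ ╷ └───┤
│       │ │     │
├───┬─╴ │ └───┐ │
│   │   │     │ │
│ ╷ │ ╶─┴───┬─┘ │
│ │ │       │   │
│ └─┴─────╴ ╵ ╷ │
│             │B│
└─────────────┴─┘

Checking each cell for number of passages:

Dead ends found at positions:
  (0, 2)
  (0, 4)
  (2, 1)
  (2, 5)
  (3, 7)
  (5, 6)
  (6, 1)
  (7, 7)
Total dead ends: 8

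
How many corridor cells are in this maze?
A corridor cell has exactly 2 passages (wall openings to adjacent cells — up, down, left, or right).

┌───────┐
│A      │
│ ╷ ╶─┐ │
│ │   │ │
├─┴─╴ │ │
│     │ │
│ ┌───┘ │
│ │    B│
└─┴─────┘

Counting cells with exactly 2 passages:
Total corridor cells: 12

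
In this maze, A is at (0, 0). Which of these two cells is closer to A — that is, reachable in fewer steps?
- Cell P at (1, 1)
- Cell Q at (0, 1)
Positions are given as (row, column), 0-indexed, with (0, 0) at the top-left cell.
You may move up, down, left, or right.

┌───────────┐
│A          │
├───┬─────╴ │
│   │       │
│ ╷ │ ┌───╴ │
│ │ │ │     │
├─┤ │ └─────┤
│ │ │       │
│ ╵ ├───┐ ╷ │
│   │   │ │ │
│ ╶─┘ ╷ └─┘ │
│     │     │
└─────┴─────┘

Shortest path A → P at (1, 1): 28 steps
Shortest path A → Q at (0, 1): 1 steps

Q is closer (1 steps vs 28 steps).

Path to P:

┌───────────┐
│A → → → → ↓│
├───┬─────╴ │
│  P│↓ ← ← ↲│
│ ╷ │ ┌───╴ │
│ │↑│↓│     │
├─┤ │ └─────┤
│ │↑│↳ → → ↓│
│ ╵ ├───┐ ╷ │
│↱ ↑│↓ ↰│ │↓│
│ ╶─┘ ╷ └─┘ │
│↑ ← ↲│↑ ← ↲│
└─────┴─────┘

Path to Q:

┌───────────┐
│A Q        │
├───┬─────╴ │
│   │       │
│ ╷ │ ┌───╴ │
│ │ │ │     │
├─┤ │ └─────┤
│ │ │       │
│ ╵ ├───┐ ╷ │
│   │   │ │ │
│ ╶─┘ ╷ └─┘ │
│     │     │
└─────┴─────┘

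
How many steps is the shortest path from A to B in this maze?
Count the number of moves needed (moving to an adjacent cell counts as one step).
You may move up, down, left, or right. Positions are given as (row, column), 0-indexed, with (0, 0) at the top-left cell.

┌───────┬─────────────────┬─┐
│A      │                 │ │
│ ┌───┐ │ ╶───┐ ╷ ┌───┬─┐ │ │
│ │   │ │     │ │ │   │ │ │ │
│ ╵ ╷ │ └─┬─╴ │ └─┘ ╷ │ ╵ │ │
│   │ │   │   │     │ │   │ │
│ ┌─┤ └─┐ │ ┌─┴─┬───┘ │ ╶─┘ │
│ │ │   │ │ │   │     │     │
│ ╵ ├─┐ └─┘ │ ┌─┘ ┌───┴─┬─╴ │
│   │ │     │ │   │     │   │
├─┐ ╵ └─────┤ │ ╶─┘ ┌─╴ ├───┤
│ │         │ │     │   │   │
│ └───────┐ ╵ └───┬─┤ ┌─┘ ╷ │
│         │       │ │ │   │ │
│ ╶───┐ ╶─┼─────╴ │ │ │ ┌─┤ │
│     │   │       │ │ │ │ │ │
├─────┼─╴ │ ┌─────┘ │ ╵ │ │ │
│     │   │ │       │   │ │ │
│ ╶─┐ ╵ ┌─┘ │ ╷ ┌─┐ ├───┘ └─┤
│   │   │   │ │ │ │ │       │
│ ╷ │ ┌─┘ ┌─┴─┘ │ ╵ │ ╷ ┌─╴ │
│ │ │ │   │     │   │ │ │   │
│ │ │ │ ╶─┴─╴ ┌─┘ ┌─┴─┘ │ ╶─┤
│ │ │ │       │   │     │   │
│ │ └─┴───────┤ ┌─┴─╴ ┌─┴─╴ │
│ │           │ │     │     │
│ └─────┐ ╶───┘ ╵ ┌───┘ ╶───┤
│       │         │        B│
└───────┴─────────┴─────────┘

Using BFS to find shortest path:
Start: (0, 0), End: (13, 13)
Path found:
(0,0) → (1,0) → (2,0) → (3,0) → (4,0) → (4,1) → (5,1) → (5,2) → (5,3) → (5,4) → (5,5) → (6,5) → (6,6) → (6,7) → (6,8) → (7,8) → (7,7) → (7,6) → (7,5) → (8,5) → (9,5) → (9,4) → (10,4) → (10,3) → (11,3) → (11,4) → (11,5) → (11,6) → (10,6) → (10,7) → (9,7) → (8,7) → (8,8) → (8,9) → (9,9) → (10,9) → (10,8) → (11,8) → (11,7) → (12,7) → (13,7) → (13,8) → (12,8) → (12,9) → (12,10) → (11,10) → (11,11) → (10,11) → (9,11) → (9,12) → (9,13) → (10,13) → (10,12) → (11,12) → (11,13) → (12,13) → (12,12) → (12,11) → (13,11) → (13,12) → (13,13)
Number of steps: 60

Solution:

┌───────┬─────────────────┬─┐
│A      │                 │ │
│ ┌───┐ │ ╶───┐ ╷ ┌───┬─┐ │ │
│↓│   │ │     │ │ │   │ │ │ │
│ ╵ ╷ │ └─┬─╴ │ └─┘ ╷ │ ╵ │ │
│↓  │ │   │   │     │ │   │ │
│ ┌─┤ └─┐ │ ┌─┴─┬───┘ │ ╶─┘ │
│↓│ │   │ │ │   │     │     │
│ ╵ ├─┐ └─┘ │ ┌─┘ ┌───┴─┬─╴ │
│↳ ↓│ │     │ │   │     │   │
├─┐ ╵ └─────┤ │ ╶─┘ ┌─╴ ├───┤
│ │↳ → → → ↓│ │     │   │   │
│ └───────┐ ╵ └───┬─┤ ┌─┘ ╷ │
│         │↳ → → ↓│ │ │   │ │
│ ╶───┐ ╶─┼─────╴ │ │ │ ┌─┤ │
│     │   │↓ ← ← ↲│ │ │ │ │ │
├─────┼─╴ │ ┌─────┘ │ ╵ │ │ │
│     │   │↓│  ↱ → ↓│   │ │ │
│ ╶─┐ ╵ ┌─┘ │ ╷ ┌─┐ ├───┘ └─┤
│   │   │↓ ↲│ │↑│ │↓│  ↱ → ↓│
│ ╷ │ ┌─┘ ┌─┴─┘ │ ╵ │ ╷ ┌─╴ │
│ │ │ │↓ ↲│  ↱ ↑│↓ ↲│ │↑│↓ ↲│
│ │ │ │ ╶─┴─╴ ┌─┘ ┌─┴─┘ │ ╶─┤
│ │ │ │↳ → → ↑│↓ ↲│  ↱ ↑│↳ ↓│
│ │ └─┴───────┤ ┌─┴─╴ ┌─┴─╴ │
│ │           │↓│↱ → ↑│↓ ← ↲│
│ └─────┐ ╶───┘ ╵ ┌───┘ ╶───┤
│       │      ↳ ↑│    ↳ → B│
└───────┴─────────┴─────────┘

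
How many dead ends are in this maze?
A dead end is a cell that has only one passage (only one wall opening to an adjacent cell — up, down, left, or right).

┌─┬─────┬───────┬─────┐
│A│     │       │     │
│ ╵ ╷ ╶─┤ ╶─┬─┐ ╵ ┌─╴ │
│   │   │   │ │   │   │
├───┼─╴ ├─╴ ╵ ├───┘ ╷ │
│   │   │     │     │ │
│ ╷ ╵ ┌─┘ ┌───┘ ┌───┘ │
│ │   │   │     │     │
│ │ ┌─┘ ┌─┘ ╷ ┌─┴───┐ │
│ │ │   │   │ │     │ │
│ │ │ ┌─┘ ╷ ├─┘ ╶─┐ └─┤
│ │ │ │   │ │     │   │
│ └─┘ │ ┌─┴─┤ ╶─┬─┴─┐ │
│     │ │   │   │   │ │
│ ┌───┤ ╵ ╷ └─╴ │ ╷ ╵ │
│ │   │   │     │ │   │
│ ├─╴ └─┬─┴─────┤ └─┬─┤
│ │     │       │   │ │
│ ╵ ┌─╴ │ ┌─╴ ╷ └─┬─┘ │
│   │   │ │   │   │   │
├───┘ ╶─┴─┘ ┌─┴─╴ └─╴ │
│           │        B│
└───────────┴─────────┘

Checking each cell for number of passages:

Dead ends found at positions:
  (0, 0)
  (0, 3)
  (1, 6)
  (3, 8)
  (4, 6)
  (4, 10)
  (5, 1)
  (5, 5)
  (5, 8)
  (7, 1)
  (8, 9)
  (8, 10)
  (9, 4)
  (9, 9)
  (10, 0)
  (10, 6)
Total dead ends: 16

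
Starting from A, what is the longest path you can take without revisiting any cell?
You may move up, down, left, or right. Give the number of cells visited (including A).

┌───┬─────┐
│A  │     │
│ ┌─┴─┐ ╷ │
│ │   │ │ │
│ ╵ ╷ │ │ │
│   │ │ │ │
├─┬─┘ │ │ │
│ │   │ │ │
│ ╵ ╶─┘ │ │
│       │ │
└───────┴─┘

Finding longest simple path using DFS:
Start: (0, 0)
Longest path visits 21 cells
Path: A → down → down → right → up → right → down → down → left → down → right → right → up → up → up → up → right → down → down → down → down

Solution:

┌───┬─────┐
│A  │  ↱ ↓│
│ ┌─┴─┐ ╷ │
│↓│↱ ↓│↑│↓│
│ ╵ ╷ │ │ │
│↳ ↑│↓│↑│↓│
├─┬─┘ │ │ │
│ │↓ ↲│↑│↓│
│ ╵ ╶─┘ │ │
│  ↳ → ↑│B│
└───────┴─┘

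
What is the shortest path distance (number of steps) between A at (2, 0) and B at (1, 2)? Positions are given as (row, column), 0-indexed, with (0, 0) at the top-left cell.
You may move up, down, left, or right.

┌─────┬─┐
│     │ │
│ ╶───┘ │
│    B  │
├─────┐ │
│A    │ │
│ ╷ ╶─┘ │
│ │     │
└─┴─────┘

Finding path from (2, 0) to (1, 2):
Path: (2,0) → (2,1) → (3,1) → (3,2) → (3,3) → (2,3) → (1,3) → (1,2)
Distance: 7 steps

Solution:

┌─────┬─┐
│     │ │
│ ╶───┘ │
│    B ↰│
├─────┐ │
│A ↓  │↑│
│ ╷ ╶─┘ │
│ │↳ → ↑│
└─┴─────┘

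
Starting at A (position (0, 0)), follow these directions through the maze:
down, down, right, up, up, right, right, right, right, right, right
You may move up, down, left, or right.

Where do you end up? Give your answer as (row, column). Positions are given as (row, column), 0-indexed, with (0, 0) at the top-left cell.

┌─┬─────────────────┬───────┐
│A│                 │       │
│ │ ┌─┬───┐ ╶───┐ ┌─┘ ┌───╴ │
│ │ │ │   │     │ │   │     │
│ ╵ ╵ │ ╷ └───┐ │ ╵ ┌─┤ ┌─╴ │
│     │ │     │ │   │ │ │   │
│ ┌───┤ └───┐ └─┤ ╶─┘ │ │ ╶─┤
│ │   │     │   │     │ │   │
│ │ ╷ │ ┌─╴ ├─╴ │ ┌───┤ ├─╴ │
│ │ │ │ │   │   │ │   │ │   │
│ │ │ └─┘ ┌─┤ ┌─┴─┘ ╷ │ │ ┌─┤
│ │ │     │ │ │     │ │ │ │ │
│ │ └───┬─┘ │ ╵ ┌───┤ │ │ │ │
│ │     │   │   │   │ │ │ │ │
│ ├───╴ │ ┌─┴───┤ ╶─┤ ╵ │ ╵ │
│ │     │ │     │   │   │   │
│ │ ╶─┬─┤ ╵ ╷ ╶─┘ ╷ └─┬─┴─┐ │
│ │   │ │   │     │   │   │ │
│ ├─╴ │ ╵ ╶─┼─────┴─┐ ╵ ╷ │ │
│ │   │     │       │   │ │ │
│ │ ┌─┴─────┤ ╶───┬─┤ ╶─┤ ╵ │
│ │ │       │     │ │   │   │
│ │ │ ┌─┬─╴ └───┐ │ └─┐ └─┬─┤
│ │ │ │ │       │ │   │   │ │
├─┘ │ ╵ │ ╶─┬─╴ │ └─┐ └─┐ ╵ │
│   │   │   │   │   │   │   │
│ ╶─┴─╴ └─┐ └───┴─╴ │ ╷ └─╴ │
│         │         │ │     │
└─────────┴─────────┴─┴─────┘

Following directions step by step:
Start: (0, 0)
  down: (0, 0) → (1, 0)
  down: (1, 0) → (2, 0)
  right: (2, 0) → (2, 1)
  up: (2, 1) → (1, 1)
  up: (1, 1) → (0, 1)
  right: (0, 1) → (0, 2)
  right: (0, 2) → (0, 3)
  right: (0, 3) → (0, 4)
  right: (0, 4) → (0, 5)
  right: (0, 5) → (0, 6)
  right: (0, 6) → (0, 7)
Final position: (0, 7)

Path taken:

┌─┬─────────────────┬───────┐
│A│↱ → → → → → B    │       │
│ │ ┌─┬───┐ ╶───┐ ┌─┘ ┌───╴ │
│↓│↑│ │   │     │ │   │     │
│ ╵ ╵ │ ╷ └───┐ │ ╵ ┌─┤ ┌─╴ │
│↳ ↑  │ │     │ │   │ │ │   │
│ ┌───┤ └───┐ └─┤ ╶─┘ │ │ ╶─┤
│ │   │     │   │     │ │   │
│ │ ╷ │ ┌─╴ ├─╴ │ ┌───┤ ├─╴ │
│ │ │ │ │   │   │ │   │ │   │
│ │ │ └─┘ ┌─┤ ┌─┴─┘ ╷ │ │ ┌─┤
│ │ │     │ │ │     │ │ │ │ │
│ │ └───┬─┘ │ ╵ ┌───┤ │ │ │ │
│ │     │   │   │   │ │ │ │ │
│ ├───╴ │ ┌─┴───┤ ╶─┤ ╵ │ ╵ │
│ │     │ │     │   │   │   │
│ │ ╶─┬─┤ ╵ ╷ ╶─┘ ╷ └─┬─┴─┐ │
│ │   │ │   │     │   │   │ │
│ ├─╴ │ ╵ ╶─┼─────┴─┐ ╵ ╷ │ │
│ │   │     │       │   │ │ │
│ │ ┌─┴─────┤ ╶───┬─┤ ╶─┤ ╵ │
│ │ │       │     │ │   │   │
│ │ │ ┌─┬─╴ └───┐ │ └─┐ └─┬─┤
│ │ │ │ │       │ │   │   │ │
├─┘ │ ╵ │ ╶─┬─╴ │ └─┐ └─┐ ╵ │
│   │   │   │   │   │   │   │
│ ╶─┴─╴ └─┐ └───┴─╴ │ ╷ └─╴ │
│         │         │ │     │
└─────────┴─────────┴─┴─────┘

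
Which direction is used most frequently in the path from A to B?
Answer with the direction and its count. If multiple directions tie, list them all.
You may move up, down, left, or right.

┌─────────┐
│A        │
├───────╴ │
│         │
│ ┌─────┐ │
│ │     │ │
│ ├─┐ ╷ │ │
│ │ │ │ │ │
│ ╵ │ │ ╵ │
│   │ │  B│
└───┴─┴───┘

Directions: right, right, right, right, down, down, down, down
Counts: {'right': 4, 'down': 4}
Most common: down and right (tied at 4 times each)

Solution:

┌─────────┐
│A → → → ↓│
├───────╴ │
│        ↓│
│ ┌─────┐ │
│ │     │↓│
│ ├─┐ ╷ │ │
│ │ │ │ │↓│
│ ╵ │ │ ╵ │
│   │ │  B│
└───┴─┴───┘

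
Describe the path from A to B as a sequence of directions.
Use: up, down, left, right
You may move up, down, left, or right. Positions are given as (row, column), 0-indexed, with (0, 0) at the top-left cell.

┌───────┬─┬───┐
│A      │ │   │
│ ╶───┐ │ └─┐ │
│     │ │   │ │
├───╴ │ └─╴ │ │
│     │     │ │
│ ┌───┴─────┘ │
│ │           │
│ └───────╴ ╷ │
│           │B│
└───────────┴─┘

Finding the path and converting it to directions:
Path through cells: (0,0) → (1,0) → (1,1) → (1,2) → (2,2) → (2,1) → (2,0) → (3,0) → (4,0) → (4,1) → (4,2) → (4,3) → (4,4) → (4,5) → (3,5) → (3,6) → (4,6)
Directions: down, right, right, down, left, left, down, down, right, right, right, right, right, up, right, down

Solution:

┌───────┬─┬───┐
│A      │ │   │
│ ╶───┐ │ └─┐ │
│↳ → ↓│ │   │ │
├───╴ │ └─╴ │ │
│↓ ← ↲│     │ │
│ ┌───┴─────┘ │
│↓│        ↱ ↓│
│ └───────╴ ╷ │
│↳ → → → → ↑│B│
└───────────┴─┘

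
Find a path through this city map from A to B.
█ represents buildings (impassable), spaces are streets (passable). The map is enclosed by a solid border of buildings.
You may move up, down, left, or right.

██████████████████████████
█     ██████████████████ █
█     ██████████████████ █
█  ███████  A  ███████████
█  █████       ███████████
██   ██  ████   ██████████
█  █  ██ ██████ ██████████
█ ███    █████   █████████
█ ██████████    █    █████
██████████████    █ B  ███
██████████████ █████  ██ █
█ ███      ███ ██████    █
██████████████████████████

Finding the shortest path from A to B:
Movement: cardinal only
Path length: 16 steps
Directions: down → right → down → right → right → down → down → down → down → right → right → up → right → right → down → right

Solution:

██████████████████████████
█     ██████████████████ █
█     ██████████████████ █
█  ███████  A  ███████████
█  █████    ↳↓ ███████████
██   ██  ████↳→↓██████████
█  █  ██ ██████↓██████████
█ ███    █████ ↓ █████████
█ ██████████   ↓█↱→↓ █████
██████████████ ↳→↑█↳B  ███
██████████████ █████  ██ █
█ ███      ███ ██████    █
██████████████████████████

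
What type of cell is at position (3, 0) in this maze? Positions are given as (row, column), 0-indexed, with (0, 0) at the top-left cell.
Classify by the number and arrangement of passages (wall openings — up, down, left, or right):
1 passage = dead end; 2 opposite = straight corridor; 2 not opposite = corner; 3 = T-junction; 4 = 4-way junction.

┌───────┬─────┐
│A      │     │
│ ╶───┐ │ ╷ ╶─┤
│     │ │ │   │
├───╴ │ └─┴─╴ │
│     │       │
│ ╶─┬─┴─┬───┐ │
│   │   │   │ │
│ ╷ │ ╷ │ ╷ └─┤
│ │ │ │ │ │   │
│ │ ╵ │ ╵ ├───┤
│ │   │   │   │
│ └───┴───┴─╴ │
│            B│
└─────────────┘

Checking cell at (3, 0):
Number of passages: 3
Cell type: T-junction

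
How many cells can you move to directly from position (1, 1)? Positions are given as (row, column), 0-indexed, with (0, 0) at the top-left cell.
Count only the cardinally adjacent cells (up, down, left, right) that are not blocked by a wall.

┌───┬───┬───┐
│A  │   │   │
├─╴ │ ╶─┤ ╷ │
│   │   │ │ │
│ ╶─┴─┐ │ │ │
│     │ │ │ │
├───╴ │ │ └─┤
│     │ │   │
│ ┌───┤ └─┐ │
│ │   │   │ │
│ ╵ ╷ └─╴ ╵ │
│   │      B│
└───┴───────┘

Checking passable neighbors of (1, 1):
Neighbors: (0, 1), (1, 0)
Count: 2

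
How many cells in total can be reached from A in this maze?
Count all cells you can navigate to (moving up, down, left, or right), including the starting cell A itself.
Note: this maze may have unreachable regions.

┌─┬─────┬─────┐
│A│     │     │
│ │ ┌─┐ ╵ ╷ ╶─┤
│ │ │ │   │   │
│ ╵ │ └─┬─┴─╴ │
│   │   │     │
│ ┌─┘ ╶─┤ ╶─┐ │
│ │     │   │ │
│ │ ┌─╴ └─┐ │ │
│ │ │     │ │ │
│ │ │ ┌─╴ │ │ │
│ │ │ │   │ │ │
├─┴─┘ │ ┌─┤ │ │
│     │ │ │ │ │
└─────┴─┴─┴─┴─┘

Using BFS/flood-fill to find all reachable cells from A:
Maze size: 7 × 7 = 49 total cells
19 cell(s) are walled off and cannot be reached from A.
Reachable cells: 30

Reachable region (· marks reachable cells):

┌─┬─────┬─────┐
│A│· · ·│· · ·│
│ │ ┌─┐ ╵ ╷ ╶─┤
│·│·│ │· ·│· ·│
│ ╵ │ └─┬─┴─╴ │
│· ·│   │· · ·│
│ ┌─┘ ╶─┤ ╶─┐ │
│·│     │· ·│·│
│ │ ┌─╴ └─┐ │ │
│·│ │     │·│·│
│ │ │ ┌─╴ │ │ │
│·│ │ │   │·│·│
├─┴─┘ │ ┌─┤ │ │
│     │ │ │·│·│
└─────┴─┴─┴─┴─┘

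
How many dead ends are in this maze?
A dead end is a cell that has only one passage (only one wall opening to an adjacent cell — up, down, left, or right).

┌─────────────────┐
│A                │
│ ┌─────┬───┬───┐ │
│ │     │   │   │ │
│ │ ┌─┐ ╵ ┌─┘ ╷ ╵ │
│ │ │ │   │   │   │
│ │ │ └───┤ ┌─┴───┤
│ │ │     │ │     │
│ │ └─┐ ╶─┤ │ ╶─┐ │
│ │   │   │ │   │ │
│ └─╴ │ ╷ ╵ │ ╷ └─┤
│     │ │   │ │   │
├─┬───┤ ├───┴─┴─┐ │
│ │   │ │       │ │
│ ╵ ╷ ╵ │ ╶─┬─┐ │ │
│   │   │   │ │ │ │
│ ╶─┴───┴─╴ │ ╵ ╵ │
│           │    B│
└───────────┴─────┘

Checking each cell for number of passages:

Dead ends found at positions:
  (1, 5)
  (2, 2)
  (3, 4)
  (4, 8)
  (5, 6)
  (6, 0)
  (7, 6)
Total dead ends: 7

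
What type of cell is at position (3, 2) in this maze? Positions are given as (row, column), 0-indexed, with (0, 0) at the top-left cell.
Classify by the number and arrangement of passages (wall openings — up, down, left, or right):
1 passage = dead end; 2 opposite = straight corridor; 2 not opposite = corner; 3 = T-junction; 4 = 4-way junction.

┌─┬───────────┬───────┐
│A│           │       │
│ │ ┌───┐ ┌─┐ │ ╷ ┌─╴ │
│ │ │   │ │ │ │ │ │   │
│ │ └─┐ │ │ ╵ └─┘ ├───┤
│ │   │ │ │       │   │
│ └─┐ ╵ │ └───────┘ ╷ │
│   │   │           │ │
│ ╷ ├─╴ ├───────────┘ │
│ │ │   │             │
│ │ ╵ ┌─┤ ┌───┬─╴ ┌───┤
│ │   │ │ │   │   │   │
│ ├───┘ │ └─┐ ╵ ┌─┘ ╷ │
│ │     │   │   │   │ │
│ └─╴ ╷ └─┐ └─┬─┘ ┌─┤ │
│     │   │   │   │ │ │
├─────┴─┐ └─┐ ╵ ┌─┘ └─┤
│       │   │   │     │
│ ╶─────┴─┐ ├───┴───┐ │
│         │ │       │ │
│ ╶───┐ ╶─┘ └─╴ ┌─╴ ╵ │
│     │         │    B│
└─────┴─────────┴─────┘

Checking cell at (3, 2):
Number of passages: 2
Cell type: corner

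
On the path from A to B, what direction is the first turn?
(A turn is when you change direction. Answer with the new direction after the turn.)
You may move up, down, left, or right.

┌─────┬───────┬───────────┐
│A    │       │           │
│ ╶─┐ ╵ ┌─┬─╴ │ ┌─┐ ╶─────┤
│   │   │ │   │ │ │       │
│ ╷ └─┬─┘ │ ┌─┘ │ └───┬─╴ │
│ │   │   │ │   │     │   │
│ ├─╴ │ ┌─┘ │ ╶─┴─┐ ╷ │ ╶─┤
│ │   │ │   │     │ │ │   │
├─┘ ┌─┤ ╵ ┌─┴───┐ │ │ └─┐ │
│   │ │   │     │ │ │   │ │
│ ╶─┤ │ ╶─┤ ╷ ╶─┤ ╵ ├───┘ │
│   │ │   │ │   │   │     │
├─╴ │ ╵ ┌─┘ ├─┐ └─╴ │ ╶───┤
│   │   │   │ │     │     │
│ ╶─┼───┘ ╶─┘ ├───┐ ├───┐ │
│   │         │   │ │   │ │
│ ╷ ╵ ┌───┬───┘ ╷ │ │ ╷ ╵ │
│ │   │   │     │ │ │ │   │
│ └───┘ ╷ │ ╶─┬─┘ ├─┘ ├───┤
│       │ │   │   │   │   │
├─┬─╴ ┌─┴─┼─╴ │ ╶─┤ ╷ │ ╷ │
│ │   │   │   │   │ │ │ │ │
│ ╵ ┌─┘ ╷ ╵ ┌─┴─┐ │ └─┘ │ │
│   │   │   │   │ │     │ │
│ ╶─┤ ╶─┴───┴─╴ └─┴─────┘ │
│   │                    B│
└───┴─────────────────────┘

Directions: down, right, down, right, down, left, down, left, down, right, down, left, down, right, down, right, up, right, right, up, right, up, up, right, down, right, down, right, right, up, left, up, up, left, left, up, right, up, up, right, right, down, right, right, right, down, left, down, right, down, down, left, left, down, right, right, down, down, left, up, left, down, down, left, down, down, right, right, up, up, right, down, down, down
First turn direction: right

Solution:

┌─────┬───────┬───────────┐
│A    │       │↱ → ↓      │
│ ╶─┐ ╵ ┌─┬─╴ │ ┌─┐ ╶─────┤
│↳ ↓│   │ │   │↑│ │↳ → → ↓│
│ ╷ └─┬─┘ │ ┌─┘ │ └───┬─╴ │
│ │↳ ↓│   │ │↱ ↑│     │↓ ↲│
│ ├─╴ │ ┌─┘ │ ╶─┴─┐ ╷ │ ╶─┤
│ │↓ ↲│ │   │↑ ← ↰│ │ │↳ ↓│
├─┘ ┌─┤ ╵ ┌─┴───┐ │ │ └─┐ │
│↓ ↲│ │   │↱ ↓  │↑│ │   │↓│
│ ╶─┤ │ ╶─┤ ╷ ╶─┤ ╵ ├───┘ │
│↳ ↓│ │   │↑│↳ ↓│↑ ↰│↓ ← ↲│
├─╴ │ ╵ ┌─┘ ├─┐ └─╴ │ ╶───┤
│↓ ↲│   │↱ ↑│ │↳ → ↑│↳ → ↓│
│ ╶─┼───┘ ╶─┘ ├───┐ ├───┐ │
│↳ ↓│↱ → ↑    │   │ │↓ ↰│↓│
│ ╷ ╵ ┌───┬───┘ ╷ │ │ ╷ ╵ │
│ │↳ ↑│   │     │ │ │↓│↑ ↲│
│ └───┘ ╷ │ ╶─┬─┘ ├─┘ ├───┤
│       │ │   │   │↓ ↲│↱ ↓│
├─┬─╴ ┌─┴─┼─╴ │ ╶─┤ ╷ │ ╷ │
│ │   │   │   │   │↓│ │↑│↓│
│ ╵ ┌─┘ ╷ ╵ ┌─┴─┐ │ └─┘ │ │
│   │   │   │   │ │↳ → ↑│↓│
│ ╶─┤ ╶─┴───┴─╴ └─┴─────┘ │
│   │                    B│
└───┴─────────────────────┘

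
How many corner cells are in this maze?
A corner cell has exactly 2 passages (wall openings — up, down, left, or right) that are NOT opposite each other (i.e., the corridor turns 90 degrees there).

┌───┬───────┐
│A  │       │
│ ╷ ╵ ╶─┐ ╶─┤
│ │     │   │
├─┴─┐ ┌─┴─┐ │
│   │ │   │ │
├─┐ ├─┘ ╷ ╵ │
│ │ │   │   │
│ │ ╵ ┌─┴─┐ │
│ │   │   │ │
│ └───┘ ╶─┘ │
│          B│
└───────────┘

Counting corner cells (2 non-opposite passages):
Total corners: 17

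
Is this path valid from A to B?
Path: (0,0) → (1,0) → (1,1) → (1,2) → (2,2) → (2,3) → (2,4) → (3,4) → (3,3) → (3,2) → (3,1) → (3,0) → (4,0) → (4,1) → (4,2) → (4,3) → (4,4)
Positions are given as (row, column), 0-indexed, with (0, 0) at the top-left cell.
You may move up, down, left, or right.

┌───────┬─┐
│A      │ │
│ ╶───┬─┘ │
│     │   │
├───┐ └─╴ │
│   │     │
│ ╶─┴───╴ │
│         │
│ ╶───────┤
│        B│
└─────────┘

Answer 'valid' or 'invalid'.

Checking path validity:
Result: All consecutive moves are passable.

valid

Correct solution:

┌───────┬─┐
│A      │ │
│ ╶───┬─┘ │
│↳ → ↓│   │
├───┐ └─╴ │
│   │↳ → ↓│
│ ╶─┴───╴ │
│↓ ← ← ← ↲│
│ ╶───────┤
│↳ → → → B│
└─────────┘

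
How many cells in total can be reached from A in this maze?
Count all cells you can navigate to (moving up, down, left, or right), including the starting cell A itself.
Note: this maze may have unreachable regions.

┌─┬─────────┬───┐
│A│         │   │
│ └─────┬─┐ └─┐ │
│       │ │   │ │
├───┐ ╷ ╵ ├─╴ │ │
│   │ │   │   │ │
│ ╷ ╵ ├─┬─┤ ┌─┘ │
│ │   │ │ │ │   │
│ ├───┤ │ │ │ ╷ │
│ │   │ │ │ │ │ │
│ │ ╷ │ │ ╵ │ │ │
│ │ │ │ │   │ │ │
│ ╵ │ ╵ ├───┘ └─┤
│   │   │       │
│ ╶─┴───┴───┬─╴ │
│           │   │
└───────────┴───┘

Using BFS/flood-fill to find all reachable cells from A:
Maze size: 8 × 8 = 64 total cells
31 cell(s) are walled off and cannot be reached from A.
Reachable cells: 33

Reachable region (· marks reachable cells):

┌─┬─────────┬───┐
│A│         │   │
│ └─────┬─┐ └─┐ │
│· · · ·│·│   │ │
├───┐ ╷ ╵ ├─╴ │ │
│· ·│·│· ·│   │ │
│ ╷ ╵ ├─┬─┤ ┌─┘ │
│·│· ·│·│ │ │   │
│ ├───┤ │ │ │ ╷ │
│·│· ·│·│ │ │ │ │
│ │ ╷ │ │ ╵ │ │ │
│·│·│·│·│   │ │ │
│ ╵ │ ╵ ├───┘ └─┤
│· ·│· ·│       │
│ ╶─┴───┴───┬─╴ │
│· · · · · ·│   │
└───────────┴───┘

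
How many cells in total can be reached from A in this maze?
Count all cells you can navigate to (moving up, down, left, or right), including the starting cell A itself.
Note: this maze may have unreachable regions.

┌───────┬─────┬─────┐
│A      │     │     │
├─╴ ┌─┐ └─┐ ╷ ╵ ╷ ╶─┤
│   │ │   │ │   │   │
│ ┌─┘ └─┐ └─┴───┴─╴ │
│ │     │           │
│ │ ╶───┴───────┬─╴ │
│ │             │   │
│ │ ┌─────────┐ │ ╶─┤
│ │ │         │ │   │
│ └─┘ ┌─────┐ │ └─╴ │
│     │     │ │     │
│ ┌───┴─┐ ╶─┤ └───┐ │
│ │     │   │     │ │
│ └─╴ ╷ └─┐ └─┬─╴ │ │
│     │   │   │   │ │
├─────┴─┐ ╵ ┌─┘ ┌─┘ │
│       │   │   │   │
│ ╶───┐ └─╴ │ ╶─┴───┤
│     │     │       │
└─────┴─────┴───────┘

Using BFS/flood-fill to find all reachable cells from A:
Maze size: 10 × 10 = 100 total cells
All cells are reachable — the maze is fully connected.
Reachable cells: 100

Reachable region (· marks reachable cells):

┌───────┬─────┬─────┐
│A · · ·│· · ·│· · ·│
├─╴ ┌─┐ └─┐ ╷ ╵ ╷ ╶─┤
│· ·│·│· ·│·│· ·│· ·│
│ ┌─┘ └─┐ └─┴───┴─╴ │
│·│· · ·│· · · · · ·│
│ │ ╶───┴───────┬─╴ │
│·│· · · · · · ·│· ·│
│ │ ┌─────────┐ │ ╶─┤
│·│·│· · · · ·│·│· ·│
│ └─┘ ┌─────┐ │ └─╴ │
│· · ·│· · ·│·│· · ·│
│ ┌───┴─┐ ╶─┤ └───┐ │
│·│· · ·│· ·│· · ·│·│
│ └─╴ ╷ └─┐ └─┬─╴ │ │
│· · ·│· ·│· ·│· ·│·│
├─────┴─┐ ╵ ┌─┘ ┌─┘ │
│· · · ·│· ·│· ·│· ·│
│ ╶───┐ └─╴ │ ╶─┴───┤
│· · ·│· · ·│· · · ·│
└─────┴─────┴───────┘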